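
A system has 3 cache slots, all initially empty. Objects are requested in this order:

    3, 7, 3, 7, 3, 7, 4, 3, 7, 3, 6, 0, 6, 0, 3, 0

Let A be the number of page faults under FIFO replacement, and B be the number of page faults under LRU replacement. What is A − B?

Under FIFO: F F . . . . F . . . F F . . F . → 6 faults.
Under LRU: F F . . . . F . . . F F . . . . → 5 faults.
A − B = 6 − 5 = 1.

1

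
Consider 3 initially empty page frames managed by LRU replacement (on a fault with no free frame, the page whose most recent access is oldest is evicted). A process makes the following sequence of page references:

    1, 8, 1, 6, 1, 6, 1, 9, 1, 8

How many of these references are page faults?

1 -> miss, frames {1}
8 -> miss, frames {1,8}
1 -> hit
6 -> miss, frames {8,1,6}
1 -> hit
6 -> hit
1 -> hit
9 -> miss, evict 8, frames {6,1,9}
1 -> hit
8 -> miss, evict 6, frames {9,1,8}
Page faults: 5.

5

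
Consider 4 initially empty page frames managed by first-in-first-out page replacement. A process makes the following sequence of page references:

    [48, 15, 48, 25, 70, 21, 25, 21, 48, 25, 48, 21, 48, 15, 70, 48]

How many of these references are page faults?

48 -> fault, frames [48]
15 -> fault, frames [48, 15]
48 -> hit
25 -> fault, frames [48, 15, 25]
70 -> fault, frames [48, 15, 25, 70]
21 -> fault, evict 48, frames [15, 25, 70, 21]
25 -> hit
21 -> hit
48 -> fault, evict 15, frames [25, 70, 21, 48]
25 -> hit
48 -> hit
21 -> hit
48 -> hit
15 -> fault, evict 25, frames [70, 21, 48, 15]
70 -> hit
48 -> hit
Page faults: 7.

7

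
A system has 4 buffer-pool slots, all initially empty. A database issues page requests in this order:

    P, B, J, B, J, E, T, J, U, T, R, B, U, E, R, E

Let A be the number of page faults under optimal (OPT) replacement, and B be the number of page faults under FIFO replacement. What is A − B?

Under OPT: F F F . . F F . F . F . . . . . → 7 faults.
Under FIFO: F F F . . F F . F . F F . F . . → 9 faults.
A − B = 7 − 9 = -2.

-2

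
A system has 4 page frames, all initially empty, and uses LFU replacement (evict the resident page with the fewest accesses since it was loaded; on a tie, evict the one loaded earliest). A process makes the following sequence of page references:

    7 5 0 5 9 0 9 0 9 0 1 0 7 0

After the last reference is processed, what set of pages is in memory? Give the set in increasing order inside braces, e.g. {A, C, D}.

{0, 5, 7, 9}

7: miss, frames [7]
5: miss, frames [7, 5]
0: miss, frames [7, 5, 0]
5: hit
9: miss, frames [7, 5, 0, 9]
0: hit
9: hit
0: hit
9: hit
0: hit
1: miss, evict 7, frames [5, 0, 9, 1]
0: hit
7: miss, evict 1, frames [5, 0, 9, 7]
0: hit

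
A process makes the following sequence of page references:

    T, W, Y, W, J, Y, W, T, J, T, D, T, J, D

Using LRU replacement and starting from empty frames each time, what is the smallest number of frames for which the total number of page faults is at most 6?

4

f=1: 14 faults
f=2: 11 faults
f=3: 7 faults
f=4: 5 faults
f=5: 5 faults
Smallest f with faults ≤ 6 is 4.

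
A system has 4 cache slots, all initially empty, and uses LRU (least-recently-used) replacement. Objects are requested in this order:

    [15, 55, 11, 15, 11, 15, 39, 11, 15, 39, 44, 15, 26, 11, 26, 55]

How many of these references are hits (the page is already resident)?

8

15: fault, frames {15}
55: fault, frames {15,55}
11: fault, frames {15,55,11}
15: hit
11: hit
15: hit
39: fault, frames {55,11,15,39}
11: hit
15: hit
39: hit
44: fault, evict 55, frames {11,15,39,44}
15: hit
26: fault, evict 11, frames {39,44,15,26}
11: fault, evict 39, frames {44,15,26,11}
26: hit
55: fault, evict 44, frames {15,11,26,55}
Hits: 8.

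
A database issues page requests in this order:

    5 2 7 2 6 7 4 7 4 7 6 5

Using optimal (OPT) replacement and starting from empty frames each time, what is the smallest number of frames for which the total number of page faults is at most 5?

4

f=1: 12 faults
f=2: 7 faults
f=3: 6 faults
f=4: 5 faults
f=5: 5 faults
Smallest f with faults ≤ 5 is 4.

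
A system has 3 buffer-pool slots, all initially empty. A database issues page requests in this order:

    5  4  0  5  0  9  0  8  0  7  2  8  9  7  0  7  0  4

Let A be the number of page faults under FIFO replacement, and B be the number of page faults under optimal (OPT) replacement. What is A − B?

1

Under FIFO: F F F . . F . F . F F . F . F F . F → 11 faults.
Under OPT: F F F . . F . F . F F . . F F . . F → 10 faults.
A − B = 11 − 10 = 1.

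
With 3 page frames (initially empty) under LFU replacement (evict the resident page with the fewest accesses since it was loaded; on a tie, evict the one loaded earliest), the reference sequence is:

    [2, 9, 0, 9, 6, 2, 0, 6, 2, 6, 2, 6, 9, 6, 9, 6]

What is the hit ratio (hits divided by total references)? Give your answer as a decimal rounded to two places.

2 → fault, frames {2}
9 → fault, frames {2,9}
0 → fault, frames {2,9,0}
9 → hit
6 → fault, evict 2, frames {9,0,6}
2 → fault, evict 0, frames {9,6,2}
0 → fault, evict 6, frames {9,2,0}
6 → fault, evict 2, frames {9,0,6}
2 → fault, evict 0, frames {9,6,2}
6 → hit
2 → hit
6 → hit
9 → hit
6 → hit
9 → hit
6 → hit
Hits: 8 of 16 references → 8/16 = 0.5000.

0.50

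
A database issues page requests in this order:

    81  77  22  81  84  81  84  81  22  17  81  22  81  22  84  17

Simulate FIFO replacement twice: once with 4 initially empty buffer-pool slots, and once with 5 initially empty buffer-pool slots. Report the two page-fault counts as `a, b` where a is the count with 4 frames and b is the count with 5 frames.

6, 5

4 frames: F F F . F . . . . F F . . . . . → 6 faults.
5 frames: F F F . F . . . . F . . . . . . → 5 faults.
5 < 6: adding a frame reduced faults, as is typical.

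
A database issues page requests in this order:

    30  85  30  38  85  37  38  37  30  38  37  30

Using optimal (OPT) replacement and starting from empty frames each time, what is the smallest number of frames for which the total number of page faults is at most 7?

2

f=1: 12 faults
f=2: 6 faults
f=3: 4 faults
f=4: 4 faults
Smallest f with faults ≤ 7 is 2.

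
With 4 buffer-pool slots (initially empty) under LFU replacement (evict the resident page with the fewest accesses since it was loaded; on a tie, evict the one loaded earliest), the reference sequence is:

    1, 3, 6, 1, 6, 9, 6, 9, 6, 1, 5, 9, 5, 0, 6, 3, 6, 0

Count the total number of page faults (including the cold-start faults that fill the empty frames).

8

1 → fault, frames {1}
3 → fault, frames {1,3}
6 → fault, frames {1,3,6}
1 → hit
6 → hit
9 → fault, frames {1,3,6,9}
6 → hit
9 → hit
6 → hit
1 → hit
5 → fault, evict 3, frames {1,6,9,5}
9 → hit
5 → hit
0 → fault, evict 5, frames {1,6,9,0}
6 → hit
3 → fault, evict 0, frames {1,6,9,3}
6 → hit
0 → fault, evict 3, frames {1,6,9,0}
Page faults: 8.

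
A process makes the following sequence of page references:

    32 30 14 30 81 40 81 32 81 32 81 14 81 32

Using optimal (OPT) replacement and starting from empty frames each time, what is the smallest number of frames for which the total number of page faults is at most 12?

f=1: 14 faults
f=2: 8 faults
f=3: 6 faults
f=4: 5 faults
f=5: 5 faults
Smallest f with faults ≤ 12 is 2.

2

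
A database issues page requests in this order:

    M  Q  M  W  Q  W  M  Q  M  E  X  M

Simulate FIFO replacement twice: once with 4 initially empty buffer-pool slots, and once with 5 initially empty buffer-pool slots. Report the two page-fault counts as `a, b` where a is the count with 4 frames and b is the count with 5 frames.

4 frames: F F . F . . . . . F F F → 6 faults.
5 frames: F F . F . . . . . F F . → 5 faults.
5 < 6: adding a frame reduced faults, as is typical.

6, 5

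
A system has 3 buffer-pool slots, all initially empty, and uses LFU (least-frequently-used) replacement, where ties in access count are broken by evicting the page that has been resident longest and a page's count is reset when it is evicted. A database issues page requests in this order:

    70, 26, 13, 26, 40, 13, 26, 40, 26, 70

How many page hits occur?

70 -> fault, frames {70}
26 -> fault, frames {70,26}
13 -> fault, frames {70,26,13}
26 -> hit
40 -> fault, evict 70, frames {26,13,40}
13 -> hit
26 -> hit
40 -> hit
26 -> hit
70 -> fault, evict 13, frames {26,40,70}
Hits: 5.

5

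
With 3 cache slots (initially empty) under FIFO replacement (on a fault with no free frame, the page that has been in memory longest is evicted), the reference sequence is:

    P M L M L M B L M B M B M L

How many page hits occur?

P → miss, frames {P}
M → miss, frames {P,M}
L → miss, frames {P,M,L}
M → hit
L → hit
M → hit
B → miss, evict P, frames {M,L,B}
L → hit
M → hit
B → hit
M → hit
B → hit
M → hit
L → hit
Hits: 10.

10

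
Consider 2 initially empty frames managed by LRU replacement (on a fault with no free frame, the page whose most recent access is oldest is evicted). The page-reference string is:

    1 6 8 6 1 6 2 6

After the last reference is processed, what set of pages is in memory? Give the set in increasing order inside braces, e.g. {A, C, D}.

{2, 6}

1 -> fault, frames {1}
6 -> fault, frames {1,6}
8 -> fault, evict 1, frames {6,8}
6 -> hit
1 -> fault, evict 8, frames {6,1}
6 -> hit
2 -> fault, evict 1, frames {6,2}
6 -> hit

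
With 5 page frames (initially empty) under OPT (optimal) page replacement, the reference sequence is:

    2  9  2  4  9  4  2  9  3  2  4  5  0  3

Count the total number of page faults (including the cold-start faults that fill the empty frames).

2 → miss, frames (2)
9 → miss, frames (2 9)
2 → hit
4 → miss, frames (2 9 4)
9 → hit
4 → hit
2 → hit
9 → hit
3 → miss, frames (2 9 4 3)
2 → hit
4 → hit
5 → miss, frames (2 9 4 3 5)
0 → miss, evict 5, frames (2 9 4 3 0)
3 → hit
Page faults: 6.

6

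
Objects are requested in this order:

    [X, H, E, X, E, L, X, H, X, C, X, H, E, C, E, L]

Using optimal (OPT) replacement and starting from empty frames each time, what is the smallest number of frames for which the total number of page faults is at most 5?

5

f=1: 16 faults
f=2: 9 faults
f=3: 7 faults
f=4: 6 faults
f=5: 5 faults
Smallest f with faults ≤ 5 is 5.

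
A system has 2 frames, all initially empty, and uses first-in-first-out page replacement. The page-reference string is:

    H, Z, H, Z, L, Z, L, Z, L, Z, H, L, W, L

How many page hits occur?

8

H -> miss, frames {H}
Z -> miss, frames {H,Z}
H -> hit
Z -> hit
L -> miss, evict H, frames {Z,L}
Z -> hit
L -> hit
Z -> hit
L -> hit
Z -> hit
H -> miss, evict Z, frames {L,H}
L -> hit
W -> miss, evict L, frames {H,W}
L -> miss, evict H, frames {W,L}
Hits: 8.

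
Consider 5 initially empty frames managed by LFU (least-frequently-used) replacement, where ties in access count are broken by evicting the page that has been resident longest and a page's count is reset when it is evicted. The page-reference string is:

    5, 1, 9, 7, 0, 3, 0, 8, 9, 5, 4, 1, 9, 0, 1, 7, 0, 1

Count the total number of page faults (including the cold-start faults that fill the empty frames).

11

5: miss, frames (5)
1: miss, frames (5 1)
9: miss, frames (5 1 9)
7: miss, frames (5 1 9 7)
0: miss, frames (5 1 9 7 0)
3: miss, evict 5, frames (1 9 7 0 3)
0: hit
8: miss, evict 1, frames (9 7 0 3 8)
9: hit
5: miss, evict 7, frames (9 0 3 8 5)
4: miss, evict 3, frames (9 0 8 5 4)
1: miss, evict 8, frames (9 0 5 4 1)
9: hit
0: hit
1: hit
7: miss, evict 5, frames (9 0 4 1 7)
0: hit
1: hit
Page faults: 11.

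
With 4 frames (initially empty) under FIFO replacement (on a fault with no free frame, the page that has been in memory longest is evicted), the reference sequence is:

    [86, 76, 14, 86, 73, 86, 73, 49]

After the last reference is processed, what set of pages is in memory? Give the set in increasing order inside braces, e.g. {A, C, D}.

{14, 49, 73, 76}

86 → fault, frames [86]
76 → fault, frames [86, 76]
14 → fault, frames [86, 76, 14]
86 → hit
73 → fault, frames [86, 76, 14, 73]
86 → hit
73 → hit
49 → fault, evict 86, frames [76, 14, 73, 49]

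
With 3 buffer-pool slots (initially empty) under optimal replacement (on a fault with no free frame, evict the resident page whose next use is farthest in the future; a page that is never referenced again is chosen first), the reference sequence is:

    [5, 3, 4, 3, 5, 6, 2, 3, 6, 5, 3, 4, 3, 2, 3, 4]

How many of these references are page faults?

7

5: miss, frames {5}
3: miss, frames {5,3}
4: miss, frames {5,3,4}
3: hit
5: hit
6: miss, evict 4, frames {5,3,6}
2: miss, evict 5, frames {3,6,2}
3: hit
6: hit
5: miss, evict 6, frames {3,2,5}
3: hit
4: miss, evict 5, frames {3,2,4}
3: hit
2: hit
3: hit
4: hit
Page faults: 7.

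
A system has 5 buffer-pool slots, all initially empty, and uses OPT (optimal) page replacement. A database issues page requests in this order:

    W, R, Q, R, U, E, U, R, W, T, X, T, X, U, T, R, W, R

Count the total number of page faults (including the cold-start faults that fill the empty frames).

7

W: miss, frames [W]
R: miss, frames [W, R]
Q: miss, frames [W, R, Q]
R: hit
U: miss, frames [W, R, Q, U]
E: miss, frames [W, R, Q, U, E]
U: hit
R: hit
W: hit
T: miss, evict E, frames [W, R, Q, U, T]
X: miss, evict Q, frames [W, R, U, T, X]
T: hit
X: hit
U: hit
T: hit
R: hit
W: hit
R: hit
Page faults: 7.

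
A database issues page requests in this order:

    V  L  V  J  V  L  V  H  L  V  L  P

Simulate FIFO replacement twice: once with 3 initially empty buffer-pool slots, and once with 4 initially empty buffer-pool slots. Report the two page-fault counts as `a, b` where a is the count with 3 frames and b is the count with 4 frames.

3 frames: F F . F . . . F . F F F → 7 faults.
4 frames: F F . F . . . F . . . F → 5 faults.
5 < 7: adding a frame reduced faults, as is typical.

7, 5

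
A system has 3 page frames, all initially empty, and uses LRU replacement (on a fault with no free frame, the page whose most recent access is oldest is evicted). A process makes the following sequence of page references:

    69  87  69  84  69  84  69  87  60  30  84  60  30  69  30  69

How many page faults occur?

7

69 -> miss, frames [69]
87 -> miss, frames [69, 87]
69 -> hit
84 -> miss, frames [87, 69, 84]
69 -> hit
84 -> hit
69 -> hit
87 -> hit
60 -> miss, evict 84, frames [69, 87, 60]
30 -> miss, evict 69, frames [87, 60, 30]
84 -> miss, evict 87, frames [60, 30, 84]
60 -> hit
30 -> hit
69 -> miss, evict 84, frames [60, 30, 69]
30 -> hit
69 -> hit
Page faults: 7.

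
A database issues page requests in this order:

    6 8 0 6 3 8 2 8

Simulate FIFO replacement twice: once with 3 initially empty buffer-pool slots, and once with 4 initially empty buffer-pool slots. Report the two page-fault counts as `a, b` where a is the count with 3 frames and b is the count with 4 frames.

3 frames: F F F . F . F F → 6 faults.
4 frames: F F F . F . F . → 5 faults.
5 < 6: adding a frame reduced faults, as is typical.

6, 5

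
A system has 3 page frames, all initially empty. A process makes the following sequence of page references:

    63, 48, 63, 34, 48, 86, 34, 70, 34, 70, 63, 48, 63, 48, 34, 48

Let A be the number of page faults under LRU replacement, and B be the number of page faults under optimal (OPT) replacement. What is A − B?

Under LRU: F F . F . F . F . . F F . . F . → 8 faults.
Under OPT: F F . F . F . F . . . F . . . . → 6 faults.
A − B = 8 − 6 = 2.

2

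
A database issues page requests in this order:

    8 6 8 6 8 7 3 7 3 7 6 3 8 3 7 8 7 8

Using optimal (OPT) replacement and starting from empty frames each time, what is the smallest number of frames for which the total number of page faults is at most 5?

f=1: 18 faults
f=2: 7 faults
f=3: 5 faults
f=4: 4 faults
Smallest f with faults ≤ 5 is 3.

3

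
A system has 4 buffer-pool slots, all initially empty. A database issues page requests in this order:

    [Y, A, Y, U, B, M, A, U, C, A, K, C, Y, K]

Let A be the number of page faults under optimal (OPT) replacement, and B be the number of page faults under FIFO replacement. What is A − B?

Under OPT: F F . F F F . . F . F . . . → 7 faults.
Under FIFO: F F . F F F . . F F F . F . → 9 faults.
A − B = 7 − 9 = -2.

-2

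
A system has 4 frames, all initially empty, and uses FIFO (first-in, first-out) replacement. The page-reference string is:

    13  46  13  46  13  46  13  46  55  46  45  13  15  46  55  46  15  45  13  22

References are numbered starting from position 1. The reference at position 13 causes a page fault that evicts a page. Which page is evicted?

13

pos 1: 13 -> fault, frames (13)
pos 2: 46 -> fault, frames (13 46)
pos 3: 13 -> hit
pos 4: 46 -> hit
pos 5: 13 -> hit
pos 6: 46 -> hit
pos 7: 13 -> hit
pos 8: 46 -> hit
pos 9: 55 -> fault, frames (13 46 55)
pos 10: 46 -> hit
pos 11: 45 -> fault, frames (13 46 55 45)
pos 12: 13 -> hit
pos 13: 15 -> fault, evict 13, frames (46 55 45 15)
At position 13, page 13 is evicted.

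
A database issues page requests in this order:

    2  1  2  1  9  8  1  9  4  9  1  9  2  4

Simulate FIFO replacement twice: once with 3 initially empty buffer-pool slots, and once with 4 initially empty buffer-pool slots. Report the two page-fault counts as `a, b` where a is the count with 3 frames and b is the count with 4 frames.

9, 6

3 frames: F F . . F F . . F . F F F F → 9 faults.
4 frames: F F . . F F . . F . . . F . → 6 faults.
6 < 9: adding a frame reduced faults, as is typical.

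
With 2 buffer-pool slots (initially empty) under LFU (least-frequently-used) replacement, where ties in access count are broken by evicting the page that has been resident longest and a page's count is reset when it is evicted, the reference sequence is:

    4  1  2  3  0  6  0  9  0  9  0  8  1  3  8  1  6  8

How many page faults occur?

4 -> miss, frames {4}
1 -> miss, frames {4,1}
2 -> miss, evict 4, frames {1,2}
3 -> miss, evict 1, frames {2,3}
0 -> miss, evict 2, frames {3,0}
6 -> miss, evict 3, frames {0,6}
0 -> hit
9 -> miss, evict 6, frames {0,9}
0 -> hit
9 -> hit
0 -> hit
8 -> miss, evict 9, frames {0,8}
1 -> miss, evict 8, frames {0,1}
3 -> miss, evict 1, frames {0,3}
8 -> miss, evict 3, frames {0,8}
1 -> miss, evict 8, frames {0,1}
6 -> miss, evict 1, frames {0,6}
8 -> miss, evict 6, frames {0,8}
Page faults: 14.

14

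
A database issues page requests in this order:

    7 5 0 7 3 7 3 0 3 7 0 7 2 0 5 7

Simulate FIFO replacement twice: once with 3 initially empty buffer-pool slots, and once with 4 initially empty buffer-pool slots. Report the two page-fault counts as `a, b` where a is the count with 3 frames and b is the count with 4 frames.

9, 6

3 frames: F F F . F F . . . . . . F F F F → 9 faults.
4 frames: F F F . F . . . . . . . F . . F → 6 faults.
6 < 9: adding a frame reduced faults, as is typical.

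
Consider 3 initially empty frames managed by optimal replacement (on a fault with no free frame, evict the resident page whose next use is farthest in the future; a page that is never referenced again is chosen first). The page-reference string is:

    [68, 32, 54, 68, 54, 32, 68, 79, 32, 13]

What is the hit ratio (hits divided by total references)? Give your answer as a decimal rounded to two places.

68 → fault, frames (68)
32 → fault, frames (68 32)
54 → fault, frames (68 32 54)
68 → hit
54 → hit
32 → hit
68 → hit
79 → fault, evict 54, frames (68 32 79)
32 → hit
13 → fault, evict 79, frames (68 32 13)
Hits: 5 of 10 references → 5/10 = 0.5000.

0.50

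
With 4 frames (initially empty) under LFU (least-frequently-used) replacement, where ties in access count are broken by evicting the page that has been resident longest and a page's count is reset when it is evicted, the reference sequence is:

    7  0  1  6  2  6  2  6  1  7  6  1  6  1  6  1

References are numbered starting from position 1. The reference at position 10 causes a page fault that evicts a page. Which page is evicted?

pos 1: 7 → miss, frames (7)
pos 2: 0 → miss, frames (7 0)
pos 3: 1 → miss, frames (7 0 1)
pos 4: 6 → miss, frames (7 0 1 6)
pos 5: 2 → miss, evict 7, frames (0 1 6 2)
pos 6: 6 → hit
pos 7: 2 → hit
pos 8: 6 → hit
pos 9: 1 → hit
pos 10: 7 → miss, evict 0, frames (1 6 2 7)
At position 10, page 0 is evicted.

0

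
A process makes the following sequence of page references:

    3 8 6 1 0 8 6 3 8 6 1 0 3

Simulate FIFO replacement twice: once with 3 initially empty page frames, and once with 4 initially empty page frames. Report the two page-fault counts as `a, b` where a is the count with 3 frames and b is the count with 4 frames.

10, 11

3 frames: F F F F F F F F . . F F . → 10 faults.
4 frames: F F F F F . . F F F F F F → 11 faults.
11 > 10: adding a frame increased faults — Belady's anomaly.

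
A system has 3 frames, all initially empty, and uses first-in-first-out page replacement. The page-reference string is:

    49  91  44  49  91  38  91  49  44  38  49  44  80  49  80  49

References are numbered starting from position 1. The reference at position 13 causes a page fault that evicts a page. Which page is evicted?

44

pos 1: 49 -> fault, frames [49]
pos 2: 91 -> fault, frames [49, 91]
pos 3: 44 -> fault, frames [49, 91, 44]
pos 4: 49 -> hit
pos 5: 91 -> hit
pos 6: 38 -> fault, evict 49, frames [91, 44, 38]
pos 7: 91 -> hit
pos 8: 49 -> fault, evict 91, frames [44, 38, 49]
pos 9: 44 -> hit
pos 10: 38 -> hit
pos 11: 49 -> hit
pos 12: 44 -> hit
pos 13: 80 -> fault, evict 44, frames [38, 49, 80]
At position 13, page 44 is evicted.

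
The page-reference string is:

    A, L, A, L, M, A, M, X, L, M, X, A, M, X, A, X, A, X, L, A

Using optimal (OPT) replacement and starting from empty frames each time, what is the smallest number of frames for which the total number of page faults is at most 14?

2

f=1: 20 faults
f=2: 9 faults
f=3: 6 faults
f=4: 4 faults
Smallest f with faults ≤ 14 is 2.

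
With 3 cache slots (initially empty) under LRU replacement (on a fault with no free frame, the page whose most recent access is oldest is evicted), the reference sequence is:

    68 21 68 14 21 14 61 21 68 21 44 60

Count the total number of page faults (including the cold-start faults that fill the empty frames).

7

68 → miss, frames (68)
21 → miss, frames (68 21)
68 → hit
14 → miss, frames (21 68 14)
21 → hit
14 → hit
61 → miss, evict 68, frames (21 14 61)
21 → hit
68 → miss, evict 14, frames (61 21 68)
21 → hit
44 → miss, evict 61, frames (68 21 44)
60 → miss, evict 68, frames (21 44 60)
Page faults: 7.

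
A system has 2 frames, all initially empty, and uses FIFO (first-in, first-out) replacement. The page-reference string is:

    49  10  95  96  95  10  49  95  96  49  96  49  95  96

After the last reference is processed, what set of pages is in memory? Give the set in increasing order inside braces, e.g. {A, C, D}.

{95, 96}

49 → miss, frames (49)
10 → miss, frames (49 10)
95 → miss, evict 49, frames (10 95)
96 → miss, evict 10, frames (95 96)
95 → hit
10 → miss, evict 95, frames (96 10)
49 → miss, evict 96, frames (10 49)
95 → miss, evict 10, frames (49 95)
96 → miss, evict 49, frames (95 96)
49 → miss, evict 95, frames (96 49)
96 → hit
49 → hit
95 → miss, evict 96, frames (49 95)
96 → miss, evict 49, frames (95 96)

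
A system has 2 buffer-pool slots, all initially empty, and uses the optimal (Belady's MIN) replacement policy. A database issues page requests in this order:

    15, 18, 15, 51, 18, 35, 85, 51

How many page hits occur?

15 → miss, frames (15)
18 → miss, frames (15 18)
15 → hit
51 → miss, evict 15, frames (18 51)
18 → hit
35 → miss, evict 18, frames (51 35)
85 → miss, evict 35, frames (51 85)
51 → hit
Hits: 3.

3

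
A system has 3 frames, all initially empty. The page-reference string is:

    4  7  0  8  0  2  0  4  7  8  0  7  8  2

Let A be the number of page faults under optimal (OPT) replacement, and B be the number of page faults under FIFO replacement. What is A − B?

Under OPT: F F F F . F . . F F . . . F → 8 faults.
Under FIFO: F F F F . F . F F F F . . F → 10 faults.
A − B = 8 − 10 = -2.

-2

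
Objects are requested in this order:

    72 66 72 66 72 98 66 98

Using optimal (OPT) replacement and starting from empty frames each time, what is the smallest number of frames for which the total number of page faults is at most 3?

2

f=1: 8 faults
f=2: 3 faults
f=3: 3 faults
Smallest f with faults ≤ 3 is 2.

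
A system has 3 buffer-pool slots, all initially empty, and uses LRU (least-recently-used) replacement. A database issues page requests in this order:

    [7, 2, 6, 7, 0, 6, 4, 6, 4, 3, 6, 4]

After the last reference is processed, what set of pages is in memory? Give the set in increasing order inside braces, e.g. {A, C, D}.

{3, 4, 6}

7: miss, frames (7)
2: miss, frames (7 2)
6: miss, frames (7 2 6)
7: hit
0: miss, evict 2, frames (6 7 0)
6: hit
4: miss, evict 7, frames (0 6 4)
6: hit
4: hit
3: miss, evict 0, frames (6 4 3)
6: hit
4: hit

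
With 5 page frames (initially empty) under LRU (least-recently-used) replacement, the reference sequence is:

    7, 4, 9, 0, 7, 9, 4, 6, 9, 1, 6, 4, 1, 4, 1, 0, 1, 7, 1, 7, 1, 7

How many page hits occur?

14

7 → miss, frames {7}
4 → miss, frames {7,4}
9 → miss, frames {7,4,9}
0 → miss, frames {7,4,9,0}
7 → hit
9 → hit
4 → hit
6 → miss, frames {0,7,9,4,6}
9 → hit
1 → miss, evict 0, frames {7,4,6,9,1}
6 → hit
4 → hit
1 → hit
4 → hit
1 → hit
0 → miss, evict 7, frames {9,6,4,1,0}
1 → hit
7 → miss, evict 9, frames {6,4,0,1,7}
1 → hit
7 → hit
1 → hit
7 → hit
Hits: 14.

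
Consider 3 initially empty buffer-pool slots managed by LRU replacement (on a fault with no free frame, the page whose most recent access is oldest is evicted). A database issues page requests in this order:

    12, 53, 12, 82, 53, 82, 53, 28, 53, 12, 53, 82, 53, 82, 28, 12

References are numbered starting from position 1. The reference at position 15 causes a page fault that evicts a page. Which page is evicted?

pos 1: 12: fault, frames (12)
pos 2: 53: fault, frames (12 53)
pos 3: 12: hit
pos 4: 82: fault, frames (53 12 82)
pos 5: 53: hit
pos 6: 82: hit
pos 7: 53: hit
pos 8: 28: fault, evict 12, frames (82 53 28)
pos 9: 53: hit
pos 10: 12: fault, evict 82, frames (28 53 12)
pos 11: 53: hit
pos 12: 82: fault, evict 28, frames (12 53 82)
pos 13: 53: hit
pos 14: 82: hit
pos 15: 28: fault, evict 12, frames (53 82 28)
At position 15, page 12 is evicted.

12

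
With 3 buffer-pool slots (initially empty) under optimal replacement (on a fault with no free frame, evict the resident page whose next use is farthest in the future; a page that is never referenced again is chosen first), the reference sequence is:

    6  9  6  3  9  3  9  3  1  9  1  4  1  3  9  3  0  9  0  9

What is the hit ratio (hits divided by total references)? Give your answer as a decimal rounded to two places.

6 -> miss, frames (6)
9 -> miss, frames (6 9)
6 -> hit
3 -> miss, frames (6 9 3)
9 -> hit
3 -> hit
9 -> hit
3 -> hit
1 -> miss, evict 6, frames (9 3 1)
9 -> hit
1 -> hit
4 -> miss, evict 9, frames (3 1 4)
1 -> hit
3 -> hit
9 -> miss, evict 4, frames (3 1 9)
3 -> hit
0 -> miss, evict 1, frames (3 9 0)
9 -> hit
0 -> hit
9 -> hit
Hits: 13 of 20 references → 13/20 = 0.6500.

0.65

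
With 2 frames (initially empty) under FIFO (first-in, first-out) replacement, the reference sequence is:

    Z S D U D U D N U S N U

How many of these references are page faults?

7

Z -> miss, frames [Z]
S -> miss, frames [Z, S]
D -> miss, evict Z, frames [S, D]
U -> miss, evict S, frames [D, U]
D -> hit
U -> hit
D -> hit
N -> miss, evict D, frames [U, N]
U -> hit
S -> miss, evict U, frames [N, S]
N -> hit
U -> miss, evict N, frames [S, U]
Page faults: 7.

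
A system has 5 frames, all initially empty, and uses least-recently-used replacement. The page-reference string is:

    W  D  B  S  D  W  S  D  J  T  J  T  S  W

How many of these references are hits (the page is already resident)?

8

W → miss, frames (W)
D → miss, frames (W D)
B → miss, frames (W D B)
S → miss, frames (W D B S)
D → hit
W → hit
S → hit
D → hit
J → miss, frames (B W S D J)
T → miss, evict B, frames (W S D J T)
J → hit
T → hit
S → hit
W → hit
Hits: 8.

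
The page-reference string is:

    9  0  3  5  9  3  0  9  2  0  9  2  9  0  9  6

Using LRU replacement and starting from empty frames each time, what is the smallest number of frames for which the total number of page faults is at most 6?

f=1: 16 faults
f=2: 14 faults
f=3: 8 faults
f=4: 6 faults
f=5: 6 faults
f=6: 6 faults
Smallest f with faults ≤ 6 is 4.

4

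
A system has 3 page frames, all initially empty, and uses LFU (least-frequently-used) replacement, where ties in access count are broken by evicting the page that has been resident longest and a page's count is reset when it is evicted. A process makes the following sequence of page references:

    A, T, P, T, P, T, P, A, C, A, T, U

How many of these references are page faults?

6

A: fault, frames [A]
T: fault, frames [A, T]
P: fault, frames [A, T, P]
T: hit
P: hit
T: hit
P: hit
A: hit
C: fault, evict A, frames [T, P, C]
A: fault, evict C, frames [T, P, A]
T: hit
U: fault, evict A, frames [T, P, U]
Page faults: 6.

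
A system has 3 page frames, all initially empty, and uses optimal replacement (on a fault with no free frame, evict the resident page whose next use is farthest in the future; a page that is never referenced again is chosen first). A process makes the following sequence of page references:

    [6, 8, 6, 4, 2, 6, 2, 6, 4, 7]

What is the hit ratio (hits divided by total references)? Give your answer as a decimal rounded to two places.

6 → fault, frames {6}
8 → fault, frames {6,8}
6 → hit
4 → fault, frames {6,8,4}
2 → fault, evict 8, frames {6,4,2}
6 → hit
2 → hit
6 → hit
4 → hit
7 → fault, evict 2, frames {6,4,7}
Hits: 5 of 10 references → 5/10 = 0.5000.

0.50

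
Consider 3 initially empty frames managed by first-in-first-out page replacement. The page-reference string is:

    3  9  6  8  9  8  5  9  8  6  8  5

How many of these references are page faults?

3: fault, frames (3)
9: fault, frames (3 9)
6: fault, frames (3 9 6)
8: fault, evict 3, frames (9 6 8)
9: hit
8: hit
5: fault, evict 9, frames (6 8 5)
9: fault, evict 6, frames (8 5 9)
8: hit
6: fault, evict 8, frames (5 9 6)
8: fault, evict 5, frames (9 6 8)
5: fault, evict 9, frames (6 8 5)
Page faults: 9.

9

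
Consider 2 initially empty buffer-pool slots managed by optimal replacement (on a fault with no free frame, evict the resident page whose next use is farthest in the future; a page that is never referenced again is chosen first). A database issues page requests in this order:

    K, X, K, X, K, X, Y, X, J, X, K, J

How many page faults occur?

5

K: miss, frames {K}
X: miss, frames {K,X}
K: hit
X: hit
K: hit
X: hit
Y: miss, evict K, frames {X,Y}
X: hit
J: miss, evict Y, frames {X,J}
X: hit
K: miss, evict X, frames {J,K}
J: hit
Page faults: 5.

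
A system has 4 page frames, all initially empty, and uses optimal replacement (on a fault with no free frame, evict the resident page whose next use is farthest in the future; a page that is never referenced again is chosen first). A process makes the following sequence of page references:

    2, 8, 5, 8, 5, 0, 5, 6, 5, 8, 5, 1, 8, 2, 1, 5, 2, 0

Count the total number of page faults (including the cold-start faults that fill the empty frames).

7

2 → fault, frames {2}
8 → fault, frames {2,8}
5 → fault, frames {2,8,5}
8 → hit
5 → hit
0 → fault, frames {2,8,5,0}
5 → hit
6 → fault, evict 0, frames {2,8,5,6}
5 → hit
8 → hit
5 → hit
1 → fault, evict 6, frames {2,8,5,1}
8 → hit
2 → hit
1 → hit
5 → hit
2 → hit
0 → fault, evict 1, frames {2,8,5,0}
Page faults: 7.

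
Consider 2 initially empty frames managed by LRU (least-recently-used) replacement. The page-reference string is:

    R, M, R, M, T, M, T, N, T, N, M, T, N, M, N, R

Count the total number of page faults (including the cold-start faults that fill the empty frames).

9

R: miss, frames [R]
M: miss, frames [R, M]
R: hit
M: hit
T: miss, evict R, frames [M, T]
M: hit
T: hit
N: miss, evict M, frames [T, N]
T: hit
N: hit
M: miss, evict T, frames [N, M]
T: miss, evict N, frames [M, T]
N: miss, evict M, frames [T, N]
M: miss, evict T, frames [N, M]
N: hit
R: miss, evict M, frames [N, R]
Page faults: 9.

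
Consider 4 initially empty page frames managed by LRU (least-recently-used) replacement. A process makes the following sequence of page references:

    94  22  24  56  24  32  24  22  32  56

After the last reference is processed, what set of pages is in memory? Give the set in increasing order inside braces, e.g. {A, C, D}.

94 → miss, frames (94)
22 → miss, frames (94 22)
24 → miss, frames (94 22 24)
56 → miss, frames (94 22 24 56)
24 → hit
32 → miss, evict 94, frames (22 56 24 32)
24 → hit
22 → hit
32 → hit
56 → hit

{22, 24, 32, 56}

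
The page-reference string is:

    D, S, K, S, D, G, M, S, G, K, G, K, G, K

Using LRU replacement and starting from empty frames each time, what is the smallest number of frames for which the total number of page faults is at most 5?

5

f=1: 14 faults
f=2: 9 faults
f=3: 7 faults
f=4: 6 faults
f=5: 5 faults
Smallest f with faults ≤ 5 is 5.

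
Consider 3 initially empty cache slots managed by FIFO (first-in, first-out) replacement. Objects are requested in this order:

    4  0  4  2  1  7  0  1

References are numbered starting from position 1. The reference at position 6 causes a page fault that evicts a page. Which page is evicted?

pos 1: 4: miss, frames [4]
pos 2: 0: miss, frames [4, 0]
pos 3: 4: hit
pos 4: 2: miss, frames [4, 0, 2]
pos 5: 1: miss, evict 4, frames [0, 2, 1]
pos 6: 7: miss, evict 0, frames [2, 1, 7]
At position 6, page 0 is evicted.

0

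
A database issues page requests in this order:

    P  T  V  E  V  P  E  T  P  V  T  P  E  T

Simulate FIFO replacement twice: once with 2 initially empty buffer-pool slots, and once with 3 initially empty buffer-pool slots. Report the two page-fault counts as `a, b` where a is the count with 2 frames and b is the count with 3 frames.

10, 8

2 frames: F F F F . F . F . F . F F F → 10 faults.
3 frames: F F F F . F . F . F . . F . → 8 faults.
8 < 10: adding a frame reduced faults, as is typical.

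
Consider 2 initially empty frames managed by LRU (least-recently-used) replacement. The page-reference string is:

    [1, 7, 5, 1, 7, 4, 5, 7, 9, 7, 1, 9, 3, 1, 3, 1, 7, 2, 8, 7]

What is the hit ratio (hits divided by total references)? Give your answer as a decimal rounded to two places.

0.15

1 → fault, frames {1}
7 → fault, frames {1,7}
5 → fault, evict 1, frames {7,5}
1 → fault, evict 7, frames {5,1}
7 → fault, evict 5, frames {1,7}
4 → fault, evict 1, frames {7,4}
5 → fault, evict 7, frames {4,5}
7 → fault, evict 4, frames {5,7}
9 → fault, evict 5, frames {7,9}
7 → hit
1 → fault, evict 9, frames {7,1}
9 → fault, evict 7, frames {1,9}
3 → fault, evict 1, frames {9,3}
1 → fault, evict 9, frames {3,1}
3 → hit
1 → hit
7 → fault, evict 3, frames {1,7}
2 → fault, evict 1, frames {7,2}
8 → fault, evict 7, frames {2,8}
7 → fault, evict 2, frames {8,7}
Hits: 3 of 20 references → 3/20 = 0.1500.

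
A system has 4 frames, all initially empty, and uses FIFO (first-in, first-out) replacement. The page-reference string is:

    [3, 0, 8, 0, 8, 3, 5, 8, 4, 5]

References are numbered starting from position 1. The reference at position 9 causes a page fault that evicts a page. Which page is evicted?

3

pos 1: 3 -> fault, frames [3]
pos 2: 0 -> fault, frames [3, 0]
pos 3: 8 -> fault, frames [3, 0, 8]
pos 4: 0 -> hit
pos 5: 8 -> hit
pos 6: 3 -> hit
pos 7: 5 -> fault, frames [3, 0, 8, 5]
pos 8: 8 -> hit
pos 9: 4 -> fault, evict 3, frames [0, 8, 5, 4]
At position 9, page 3 is evicted.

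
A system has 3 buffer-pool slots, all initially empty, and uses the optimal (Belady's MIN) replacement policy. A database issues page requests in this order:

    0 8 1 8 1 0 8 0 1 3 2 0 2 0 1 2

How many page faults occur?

0: miss, frames (0)
8: miss, frames (0 8)
1: miss, frames (0 8 1)
8: hit
1: hit
0: hit
8: hit
0: hit
1: hit
3: miss, evict 8, frames (0 1 3)
2: miss, evict 3, frames (0 1 2)
0: hit
2: hit
0: hit
1: hit
2: hit
Page faults: 5.

5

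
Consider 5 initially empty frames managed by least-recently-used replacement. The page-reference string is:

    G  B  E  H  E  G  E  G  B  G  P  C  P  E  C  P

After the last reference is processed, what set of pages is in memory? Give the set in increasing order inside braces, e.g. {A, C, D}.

G -> miss, frames {G}
B -> miss, frames {G,B}
E -> miss, frames {G,B,E}
H -> miss, frames {G,B,E,H}
E -> hit
G -> hit
E -> hit
G -> hit
B -> hit
G -> hit
P -> miss, frames {H,E,B,G,P}
C -> miss, evict H, frames {E,B,G,P,C}
P -> hit
E -> hit
C -> hit
P -> hit

{B, C, E, G, P}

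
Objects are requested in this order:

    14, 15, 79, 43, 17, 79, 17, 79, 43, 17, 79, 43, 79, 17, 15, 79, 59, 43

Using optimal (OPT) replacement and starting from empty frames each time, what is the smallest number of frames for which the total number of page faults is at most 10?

3

f=1: 18 faults
f=2: 11 faults
f=3: 7 faults
f=4: 6 faults
f=5: 6 faults
f=6: 6 faults
Smallest f with faults ≤ 10 is 3.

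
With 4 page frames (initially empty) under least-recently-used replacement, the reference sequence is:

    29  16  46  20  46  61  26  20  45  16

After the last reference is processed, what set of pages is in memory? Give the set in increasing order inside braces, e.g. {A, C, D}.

29 → miss, frames [29]
16 → miss, frames [29, 16]
46 → miss, frames [29, 16, 46]
20 → miss, frames [29, 16, 46, 20]
46 → hit
61 → miss, evict 29, frames [16, 20, 46, 61]
26 → miss, evict 16, frames [20, 46, 61, 26]
20 → hit
45 → miss, evict 46, frames [61, 26, 20, 45]
16 → miss, evict 61, frames [26, 20, 45, 16]

{16, 20, 26, 45}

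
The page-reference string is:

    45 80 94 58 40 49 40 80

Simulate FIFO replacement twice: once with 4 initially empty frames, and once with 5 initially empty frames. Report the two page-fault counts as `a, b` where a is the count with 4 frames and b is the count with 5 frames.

4 frames: F F F F F F . F → 7 faults.
5 frames: F F F F F F . . → 6 faults.
6 < 7: adding a frame reduced faults, as is typical.

7, 6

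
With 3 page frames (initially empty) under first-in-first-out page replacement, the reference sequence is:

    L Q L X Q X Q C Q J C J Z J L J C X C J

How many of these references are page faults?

10

L -> fault, frames (L)
Q -> fault, frames (L Q)
L -> hit
X -> fault, frames (L Q X)
Q -> hit
X -> hit
Q -> hit
C -> fault, evict L, frames (Q X C)
Q -> hit
J -> fault, evict Q, frames (X C J)
C -> hit
J -> hit
Z -> fault, evict X, frames (C J Z)
J -> hit
L -> fault, evict C, frames (J Z L)
J -> hit
C -> fault, evict J, frames (Z L C)
X -> fault, evict Z, frames (L C X)
C -> hit
J -> fault, evict L, frames (C X J)
Page faults: 10.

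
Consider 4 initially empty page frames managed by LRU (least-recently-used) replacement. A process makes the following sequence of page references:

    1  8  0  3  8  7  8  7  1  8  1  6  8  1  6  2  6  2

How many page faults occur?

1: fault, frames {1}
8: fault, frames {1,8}
0: fault, frames {1,8,0}
3: fault, frames {1,8,0,3}
8: hit
7: fault, evict 1, frames {0,3,8,7}
8: hit
7: hit
1: fault, evict 0, frames {3,8,7,1}
8: hit
1: hit
6: fault, evict 3, frames {7,8,1,6}
8: hit
1: hit
6: hit
2: fault, evict 7, frames {8,1,6,2}
6: hit
2: hit
Page faults: 8.

8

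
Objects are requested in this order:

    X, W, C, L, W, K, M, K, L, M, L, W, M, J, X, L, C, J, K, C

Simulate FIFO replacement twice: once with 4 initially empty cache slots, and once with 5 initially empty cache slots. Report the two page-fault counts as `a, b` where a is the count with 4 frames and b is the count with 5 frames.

12, 9

4 frames: F F F F . F F . . . . F . F F F F . F . → 12 faults.
5 frames: F F F F . F F . . . . . . F F . F . . . → 9 faults.
9 < 12: adding a frame reduced faults, as is typical.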